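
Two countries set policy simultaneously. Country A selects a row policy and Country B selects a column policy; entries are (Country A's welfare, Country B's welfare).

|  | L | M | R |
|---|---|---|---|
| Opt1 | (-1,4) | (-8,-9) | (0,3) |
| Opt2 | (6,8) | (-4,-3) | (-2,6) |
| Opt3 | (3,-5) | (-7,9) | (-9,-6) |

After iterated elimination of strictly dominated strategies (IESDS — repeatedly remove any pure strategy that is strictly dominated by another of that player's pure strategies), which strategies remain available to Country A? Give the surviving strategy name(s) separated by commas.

Opt2

For Country A, Opt2 strictly dominates Opt3 on the remaining columns (L: 6>3, M: -4>-7, R: -2>-9); eliminate Opt3.
Country B's strategy M is strictly dominated by L (Opt1: 4>-9, Opt2: 8>-3) and is removed.
Country B's strategy R is strictly dominated by L (Opt1: 4>3, Opt2: 8>6) and is removed.
Row Opt1 is eliminated: Opt2 beats it against every remaining column (L: 6>-1).
Among the remaining strategies, none is strictly dominated by another pure strategy of the same player, so the elimination stops.
Surviving strategies — Country A: {Opt2}; Country B: {L}.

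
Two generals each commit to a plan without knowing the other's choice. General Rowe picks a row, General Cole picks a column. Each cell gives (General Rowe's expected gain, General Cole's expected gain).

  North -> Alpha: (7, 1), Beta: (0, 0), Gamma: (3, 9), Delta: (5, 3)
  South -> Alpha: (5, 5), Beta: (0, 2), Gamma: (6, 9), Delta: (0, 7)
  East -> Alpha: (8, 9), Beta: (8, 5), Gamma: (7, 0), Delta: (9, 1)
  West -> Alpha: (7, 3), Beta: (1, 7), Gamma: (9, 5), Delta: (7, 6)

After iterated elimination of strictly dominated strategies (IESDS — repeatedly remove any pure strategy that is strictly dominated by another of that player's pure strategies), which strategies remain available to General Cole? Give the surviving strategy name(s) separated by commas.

General Rowe's strategy North is strictly dominated by East (Alpha: 8>7, Beta: 8>0, Gamma: 7>3, Delta: 9>5) and is removed.
Row South is eliminated: East beats it against every remaining column (Alpha: 8>5, Beta: 8>0, Gamma: 7>6, Delta: 9>0).
General Cole's strategy Gamma is strictly dominated by Beta (East: 5>0, West: 7>5) and is removed.
General Rowe's strategy West is strictly dominated by East (Alpha: 8>7, Beta: 8>1, Delta: 9>7) and is removed.
General Cole's strategy Beta is strictly dominated by Alpha (East: 9>5) and is removed.
For General Cole, Alpha strictly dominates Delta on the remaining rows (East: 9>1); eliminate Delta.
Among the remaining strategies, none is strictly dominated by another pure strategy of the same player, so the elimination stops.
Surviving strategies — General Rowe: {East}; General Cole: {Alpha}.

Alpha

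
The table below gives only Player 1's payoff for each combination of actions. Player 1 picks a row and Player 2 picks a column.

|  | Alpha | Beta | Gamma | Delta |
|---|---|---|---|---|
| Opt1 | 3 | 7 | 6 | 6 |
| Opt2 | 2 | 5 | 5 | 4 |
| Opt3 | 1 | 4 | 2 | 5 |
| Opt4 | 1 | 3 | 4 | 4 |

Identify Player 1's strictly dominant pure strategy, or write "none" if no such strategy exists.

Opt1 vs Opt2: Alpha: 3>2, Beta: 7>5, Gamma: 6>5, Delta: 6>4.
Opt1 vs Opt3: Alpha: 3>1, Beta: 7>4, Gamma: 6>2, Delta: 6>5.
Opt1 vs Opt4: Alpha: 3>1, Beta: 7>3, Gamma: 6>4, Delta: 6>4.
Opt1 strictly beats every other strategy against every opponent action, so it is strictly dominant.

Opt1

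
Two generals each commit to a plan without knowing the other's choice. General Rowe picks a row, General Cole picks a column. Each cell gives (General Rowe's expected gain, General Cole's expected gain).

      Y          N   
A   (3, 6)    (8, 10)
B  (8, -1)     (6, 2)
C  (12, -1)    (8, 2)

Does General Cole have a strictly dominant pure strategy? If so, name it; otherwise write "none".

N vs Y: A: 10>6, B: 2>-1, C: 2>-1.
N strictly beats every other strategy against every opponent action, so it is strictly dominant.

N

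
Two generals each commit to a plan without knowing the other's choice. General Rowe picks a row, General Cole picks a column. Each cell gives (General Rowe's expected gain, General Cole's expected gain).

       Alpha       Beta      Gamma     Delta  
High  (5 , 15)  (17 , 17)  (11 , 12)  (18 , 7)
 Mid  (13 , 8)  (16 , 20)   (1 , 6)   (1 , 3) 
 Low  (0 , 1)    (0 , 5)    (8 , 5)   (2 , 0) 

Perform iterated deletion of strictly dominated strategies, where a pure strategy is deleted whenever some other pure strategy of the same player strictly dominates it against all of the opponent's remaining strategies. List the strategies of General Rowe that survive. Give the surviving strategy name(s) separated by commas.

High

General Rowe's strategy Low is strictly dominated by High (Alpha: 5>0, Beta: 17>0, Gamma: 11>8, Delta: 18>2) and is removed.
For General Cole, Beta strictly dominates Alpha on the remaining rows (High: 17>15, Mid: 20>8); eliminate Alpha.
For General Rowe, High strictly dominates Mid on the remaining columns (Beta: 17>16, Gamma: 11>1, Delta: 18>1); eliminate Mid.
General Cole's strategy Gamma is strictly dominated by Beta (High: 17>12) and is removed.
General Cole's strategy Delta is strictly dominated by Beta (High: 17>7) and is removed.
Among the remaining strategies, none is strictly dominated by another pure strategy of the same player, so the elimination stops.
Surviving strategies — General Rowe: {High}; General Cole: {Beta}.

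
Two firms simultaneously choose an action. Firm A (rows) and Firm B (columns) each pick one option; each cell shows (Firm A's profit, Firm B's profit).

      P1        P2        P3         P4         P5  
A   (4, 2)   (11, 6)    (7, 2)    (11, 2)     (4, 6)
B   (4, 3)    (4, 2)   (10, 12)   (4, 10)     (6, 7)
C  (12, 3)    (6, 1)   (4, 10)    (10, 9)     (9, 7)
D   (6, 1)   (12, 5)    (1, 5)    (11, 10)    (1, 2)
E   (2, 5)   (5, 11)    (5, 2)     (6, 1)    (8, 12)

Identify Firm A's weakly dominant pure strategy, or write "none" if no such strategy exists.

A fails to dominate B at P3 (7<10).
B fails to dominate A at P2 (4<11).
C fails to dominate A at P2 (6<11).
D fails to dominate A at P3 (1<7).
E fails to dominate A at P1 (2<4).
No single strategy dominates all the others.

none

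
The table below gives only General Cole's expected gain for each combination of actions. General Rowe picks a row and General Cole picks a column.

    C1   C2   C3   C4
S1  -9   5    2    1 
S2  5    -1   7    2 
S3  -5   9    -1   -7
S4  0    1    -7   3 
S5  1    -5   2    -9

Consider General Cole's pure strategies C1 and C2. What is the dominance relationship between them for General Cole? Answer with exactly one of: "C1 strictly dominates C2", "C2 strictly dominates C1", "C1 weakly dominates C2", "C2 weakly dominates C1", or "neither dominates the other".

Compare C1 to C2 across each opponent action: S1: -9<5, S2: 5>-1, S3: -5<9, S4: 0<1, S5: 1>-5.
C1 does better at S2, S5 but worse at S1, S3, S4; neither strategy dominates the other.

neither dominates the other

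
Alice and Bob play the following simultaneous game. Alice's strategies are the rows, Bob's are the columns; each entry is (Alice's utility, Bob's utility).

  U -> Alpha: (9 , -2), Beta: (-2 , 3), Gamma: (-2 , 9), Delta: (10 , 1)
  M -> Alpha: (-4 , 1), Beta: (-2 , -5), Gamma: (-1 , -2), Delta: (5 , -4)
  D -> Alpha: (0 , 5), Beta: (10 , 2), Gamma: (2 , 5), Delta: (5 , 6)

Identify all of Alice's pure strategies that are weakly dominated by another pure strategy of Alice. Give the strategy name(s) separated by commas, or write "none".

Nothing dominates U: M at Alpha (9>-4); D at Alpha (9>0).
M is weakly dominated by D (Alpha: 0>-4, Beta: 10>-2, Gamma: 2>-1, Delta: 5=5).
D: no other strategy beats it everywhere (U at Beta (10>-2); M at Alpha (0>-4)).

M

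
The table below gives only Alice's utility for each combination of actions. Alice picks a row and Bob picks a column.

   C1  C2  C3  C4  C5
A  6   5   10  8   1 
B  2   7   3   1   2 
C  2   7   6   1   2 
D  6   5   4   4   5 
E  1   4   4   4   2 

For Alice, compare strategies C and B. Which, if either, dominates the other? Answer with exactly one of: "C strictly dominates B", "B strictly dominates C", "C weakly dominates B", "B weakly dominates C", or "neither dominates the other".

C's payoffs vs B's, by Bob's action — C1: 2=2, C2: 7=7, C3: 6>3, C4: 1=1, C5: 2=2.
C is at least as good everywhere and strictly better somewhere (tied only at C1, C2, C4, C5), so C weakly but not strictly dominates B.

C weakly dominates B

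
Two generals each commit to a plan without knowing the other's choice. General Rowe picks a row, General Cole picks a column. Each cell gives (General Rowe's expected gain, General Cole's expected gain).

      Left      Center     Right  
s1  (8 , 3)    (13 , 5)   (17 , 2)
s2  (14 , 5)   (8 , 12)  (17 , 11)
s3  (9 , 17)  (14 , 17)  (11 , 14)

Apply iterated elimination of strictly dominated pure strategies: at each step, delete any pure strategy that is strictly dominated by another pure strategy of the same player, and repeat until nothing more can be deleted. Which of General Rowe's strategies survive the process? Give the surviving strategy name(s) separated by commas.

s2, s3

General Cole's strategy Right is strictly dominated by Center (s1: 5>2, s2: 12>11, s3: 17>14) and is removed.
General Rowe's strategy s1 is strictly dominated by s3 (Left: 9>8, Center: 14>13) and is removed.
Among the remaining strategies, none is strictly dominated by another pure strategy of the same player, so the elimination stops.
Surviving strategies — General Rowe: {s2, s3}; General Cole: {Left, Center}.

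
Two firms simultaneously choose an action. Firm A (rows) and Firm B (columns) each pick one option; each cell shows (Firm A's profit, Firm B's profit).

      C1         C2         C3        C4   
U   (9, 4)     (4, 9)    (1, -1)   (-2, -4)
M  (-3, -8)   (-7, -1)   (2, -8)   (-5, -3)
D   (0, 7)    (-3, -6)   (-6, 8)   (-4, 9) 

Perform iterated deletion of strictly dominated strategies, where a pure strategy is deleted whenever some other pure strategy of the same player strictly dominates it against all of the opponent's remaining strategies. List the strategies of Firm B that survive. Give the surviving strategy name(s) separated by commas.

C2

Firm A's strategy D is strictly dominated by U (C1: 9>0, C2: 4>-3, C3: 1>-6, C4: -2>-4) and is removed.
Firm B's strategy C1 is strictly dominated by C2 (U: 9>4, M: -1>-8) and is removed.
Column C3 is eliminated: C2 beats it against every remaining row (U: 9>-1, M: -1>-8).
Row M is eliminated: U beats it against every remaining column (C2: 4>-7, C4: -2>-5).
Firm B's strategy C4 is strictly dominated by C2 (U: 9>-4) and is removed.
Among the remaining strategies, none is strictly dominated by another pure strategy of the same player, so the elimination stops.
Surviving strategies — Firm A: {U}; Firm B: {C2}.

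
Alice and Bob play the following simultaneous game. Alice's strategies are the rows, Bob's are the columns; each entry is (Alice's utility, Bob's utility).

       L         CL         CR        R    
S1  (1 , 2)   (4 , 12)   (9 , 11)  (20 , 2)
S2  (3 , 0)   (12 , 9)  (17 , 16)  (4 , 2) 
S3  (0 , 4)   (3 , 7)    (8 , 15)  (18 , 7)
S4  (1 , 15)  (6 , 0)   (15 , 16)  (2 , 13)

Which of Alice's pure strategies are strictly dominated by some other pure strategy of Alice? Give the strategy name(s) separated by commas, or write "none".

S1: no other strategy beats it everywhere (S2 at R (20>4); S3 at L (1>0); S4 at L (1=1)).
Nothing dominates S2: S1 at L (3>1); S3 at L (3>0); S4 at L (3>1).
S3 is strictly dominated by S1 (L: 1>0, CL: 4>3, CR: 9>8, R: 20>18).
S4: dominated, since S2 does at least as well everywhere (L: 3>1, CL: 12>6, CR: 17>15, R: 4>2).

S3, S4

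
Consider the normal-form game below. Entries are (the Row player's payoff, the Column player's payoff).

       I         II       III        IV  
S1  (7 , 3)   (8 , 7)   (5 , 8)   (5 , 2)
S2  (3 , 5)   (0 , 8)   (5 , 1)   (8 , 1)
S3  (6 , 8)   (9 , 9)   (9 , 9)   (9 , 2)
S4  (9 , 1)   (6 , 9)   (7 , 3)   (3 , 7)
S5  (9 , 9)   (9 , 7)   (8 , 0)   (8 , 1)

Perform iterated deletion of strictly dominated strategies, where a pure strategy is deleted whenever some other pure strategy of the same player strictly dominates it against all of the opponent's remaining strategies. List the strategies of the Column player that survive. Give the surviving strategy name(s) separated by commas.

For the Row player, S5 strictly dominates S1 on the remaining columns (I: 9>7, II: 9>8, III: 8>5, IV: 8>5); eliminate S1.
The Row player's strategy S2 is strictly dominated by S3 (I: 6>3, II: 9>0, III: 9>5, IV: 9>8) and is removed.
The Column player's strategy IV is strictly dominated by II (S3: 9>2, S4: 9>7, S5: 7>1) and is removed.
Among the remaining strategies, none is strictly dominated by another pure strategy of the same player, so the elimination stops.
Surviving strategies — the Row player: {S3, S4, S5}; the Column player: {I, II, III}.

I, II, III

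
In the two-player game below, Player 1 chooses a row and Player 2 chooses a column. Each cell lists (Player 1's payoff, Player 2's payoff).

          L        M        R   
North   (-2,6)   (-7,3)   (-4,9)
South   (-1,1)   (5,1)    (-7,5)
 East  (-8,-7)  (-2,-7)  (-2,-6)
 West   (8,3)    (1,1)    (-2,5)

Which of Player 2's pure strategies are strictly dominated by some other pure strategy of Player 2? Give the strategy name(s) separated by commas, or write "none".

L, M

L: dominated, since R does at least as well everywhere (North: 9>6, South: 5>1, East: -6>-7, West: 5>3).
M: dominated, since R does at least as well everywhere (North: 9>3, South: 5>1, East: -6>-7, West: 5>1).
R is not dominated — it holds its own against L at North (9>6); M at North (9>3).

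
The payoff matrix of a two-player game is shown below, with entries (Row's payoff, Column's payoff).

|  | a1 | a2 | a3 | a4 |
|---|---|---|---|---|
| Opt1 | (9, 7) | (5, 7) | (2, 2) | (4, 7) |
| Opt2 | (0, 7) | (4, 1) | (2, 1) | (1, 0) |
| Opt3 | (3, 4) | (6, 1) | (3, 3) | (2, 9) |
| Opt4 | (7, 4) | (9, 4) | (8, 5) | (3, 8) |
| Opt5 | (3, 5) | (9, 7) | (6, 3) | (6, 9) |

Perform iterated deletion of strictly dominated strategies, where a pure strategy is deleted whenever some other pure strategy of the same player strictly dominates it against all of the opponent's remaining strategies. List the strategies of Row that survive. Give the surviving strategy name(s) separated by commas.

Row Opt2 is eliminated: Opt3 beats it against every remaining column (a1: 3>0, a2: 6>4, a3: 3>2, a4: 2>1).
For Row, Opt4 strictly dominates Opt3 on the remaining columns (a1: 7>3, a2: 9>6, a3: 8>3, a4: 3>2); eliminate Opt3.
For Column, a4 strictly dominates a3 on the remaining rows (Opt1: 7>2, Opt4: 8>5, Opt5: 9>3); eliminate a3.
Among the remaining strategies, none is strictly dominated by another pure strategy of the same player, so the elimination stops.
Surviving strategies — Row: {Opt1, Opt4, Opt5}; Column: {a1, a2, a4}.

Opt1, Opt4, Opt5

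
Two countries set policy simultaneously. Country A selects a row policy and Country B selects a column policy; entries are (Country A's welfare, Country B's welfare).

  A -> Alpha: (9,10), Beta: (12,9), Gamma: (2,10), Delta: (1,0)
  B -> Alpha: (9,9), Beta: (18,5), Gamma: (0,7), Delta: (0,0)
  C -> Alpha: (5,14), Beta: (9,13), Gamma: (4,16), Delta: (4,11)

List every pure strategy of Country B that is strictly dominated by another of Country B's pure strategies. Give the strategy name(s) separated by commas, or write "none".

Alpha is not dominated — it holds its own against Beta at A (10>9); Gamma at A (10=10); Delta at A (10>0).
Beta: dominated, since Alpha does at least as well everywhere (A: 10>9, B: 9>5, C: 14>13).
Gamma is not dominated — it holds its own against Alpha at A (10=10); Beta at A (10>9); Delta at A (10>0).
Alpha strictly dominates Delta — A: 10>0, B: 9>0, C: 14>11.

Beta, Delta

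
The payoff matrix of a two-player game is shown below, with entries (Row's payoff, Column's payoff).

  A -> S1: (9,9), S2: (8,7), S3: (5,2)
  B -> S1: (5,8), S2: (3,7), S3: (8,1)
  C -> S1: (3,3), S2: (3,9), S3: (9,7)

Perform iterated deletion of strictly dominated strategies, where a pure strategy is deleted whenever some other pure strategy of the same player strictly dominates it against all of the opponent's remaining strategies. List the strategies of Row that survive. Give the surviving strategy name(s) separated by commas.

A

For Column, S2 strictly dominates S3 on the remaining rows (A: 7>2, B: 7>1, C: 9>7); eliminate S3.
For Row, A strictly dominates B on the remaining columns (S1: 9>5, S2: 8>3); eliminate B.
Row's strategy C is strictly dominated by A (S1: 9>3, S2: 8>3) and is removed.
Column's strategy S2 is strictly dominated by S1 (A: 9>7) and is removed.
Among the remaining strategies, none is strictly dominated by another pure strategy of the same player, so the elimination stops.
Surviving strategies — Row: {A}; Column: {S1}.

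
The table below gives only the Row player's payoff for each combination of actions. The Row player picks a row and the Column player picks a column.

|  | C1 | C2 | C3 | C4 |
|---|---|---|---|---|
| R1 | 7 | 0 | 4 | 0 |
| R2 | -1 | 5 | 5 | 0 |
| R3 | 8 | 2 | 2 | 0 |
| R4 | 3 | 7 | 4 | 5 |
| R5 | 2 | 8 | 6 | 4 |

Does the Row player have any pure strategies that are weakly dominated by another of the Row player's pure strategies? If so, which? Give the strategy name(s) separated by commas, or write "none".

R1 is not dominated — it holds its own against R2 at C1 (7>-1); R3 at C3 (4>2); R4 at C1 (7>3); R5 at C1 (7>2).
R2: dominated, since R5 does at least as well everywhere (C1: 2>-1, C2: 8>5, C3: 6>5, C4: 4>0).
R3: no other strategy beats it everywhere (R1 at C1 (8>7); R2 at C1 (8>-1); R4 at C1 (8>3); R5 at C1 (8>2)).
R4: no other strategy beats it everywhere (R1 at C2 (7>0); R2 at C1 (3>-1); R3 at C2 (7>2); R5 at C1 (3>2)).
R5 is not dominated — it holds its own against R1 at C2 (8>0); R2 at C1 (2>-1); R3 at C2 (8>2); R4 at C2 (8>7).

R2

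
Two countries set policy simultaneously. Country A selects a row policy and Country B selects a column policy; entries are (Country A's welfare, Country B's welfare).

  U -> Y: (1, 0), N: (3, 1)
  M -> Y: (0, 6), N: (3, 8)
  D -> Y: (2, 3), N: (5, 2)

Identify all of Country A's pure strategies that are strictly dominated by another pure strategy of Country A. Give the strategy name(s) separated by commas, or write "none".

U is strictly dominated by D (Y: 2>1, N: 5>3).
M: dominated, since D does at least as well everywhere (Y: 2>0, N: 5>3).
Nothing dominates D: U at Y (2>1); M at Y (2>0).

U, M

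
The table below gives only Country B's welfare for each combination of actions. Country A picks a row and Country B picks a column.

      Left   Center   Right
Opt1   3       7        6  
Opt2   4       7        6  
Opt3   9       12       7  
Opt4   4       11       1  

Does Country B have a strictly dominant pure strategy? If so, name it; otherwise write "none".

Center

Center vs Left: Opt1: 7>3, Opt2: 7>4, Opt3: 12>9, Opt4: 11>4.
Center vs Right: Opt1: 7>6, Opt2: 7>6, Opt3: 12>7, Opt4: 11>1.
Center strictly beats every other strategy against every opponent action, so it is strictly dominant.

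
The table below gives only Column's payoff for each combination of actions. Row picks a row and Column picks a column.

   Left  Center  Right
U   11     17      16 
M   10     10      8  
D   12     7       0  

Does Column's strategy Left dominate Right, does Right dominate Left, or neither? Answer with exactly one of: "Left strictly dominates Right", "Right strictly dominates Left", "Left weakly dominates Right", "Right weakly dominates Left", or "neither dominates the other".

neither dominates the other

Compare Left to Right across each choice by Row: U: 11<16, M: 10>8, D: 12>0.
Left does better at M, D but worse at U; neither strategy dominates the other.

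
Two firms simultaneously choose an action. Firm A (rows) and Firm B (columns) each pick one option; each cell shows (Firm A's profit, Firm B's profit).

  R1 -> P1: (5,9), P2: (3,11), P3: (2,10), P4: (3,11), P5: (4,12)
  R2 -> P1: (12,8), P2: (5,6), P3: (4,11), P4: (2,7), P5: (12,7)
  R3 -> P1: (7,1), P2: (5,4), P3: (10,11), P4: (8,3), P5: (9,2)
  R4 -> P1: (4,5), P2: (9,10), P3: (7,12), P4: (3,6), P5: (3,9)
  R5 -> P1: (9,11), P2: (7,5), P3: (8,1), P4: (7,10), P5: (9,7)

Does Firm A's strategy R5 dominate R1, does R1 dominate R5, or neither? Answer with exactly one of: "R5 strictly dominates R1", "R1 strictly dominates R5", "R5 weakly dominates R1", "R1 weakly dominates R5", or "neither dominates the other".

R5 strictly dominates R1

Compare R5 to R1 across every action of Firm B: P1: 9>5, P2: 7>3, P3: 8>2, P4: 7>3, P5: 9>4.
Every comparison favours R5, so R5 strictly dominates R1.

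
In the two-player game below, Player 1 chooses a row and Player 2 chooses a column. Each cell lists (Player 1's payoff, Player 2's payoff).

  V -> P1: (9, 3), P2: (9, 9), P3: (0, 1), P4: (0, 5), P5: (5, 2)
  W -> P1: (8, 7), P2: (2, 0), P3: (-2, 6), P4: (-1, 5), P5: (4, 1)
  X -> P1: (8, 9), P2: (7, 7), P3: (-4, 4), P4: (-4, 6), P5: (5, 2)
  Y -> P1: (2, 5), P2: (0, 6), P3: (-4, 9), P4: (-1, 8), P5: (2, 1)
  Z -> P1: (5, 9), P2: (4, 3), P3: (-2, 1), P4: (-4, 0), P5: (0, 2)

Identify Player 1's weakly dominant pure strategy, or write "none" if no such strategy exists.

V

V vs W: P1: 9>8, P2: 9>2, P3: 0>-2, P4: 0>-1, P5: 5>4.
V vs X: P1: 9>8, P2: 9>7, P3: 0>-4, P4: 0>-4, P5: 5=5.
V vs Y: P1: 9>2, P2: 9>0, P3: 0>-4, P4: 0>-1, P5: 5>2.
V vs Z: P1: 9>5, P2: 9>4, P3: 0>-2, P4: 0>-4, P5: 5>0.
V is at least as good as every other strategy against every opponent action, so it is weakly dominant.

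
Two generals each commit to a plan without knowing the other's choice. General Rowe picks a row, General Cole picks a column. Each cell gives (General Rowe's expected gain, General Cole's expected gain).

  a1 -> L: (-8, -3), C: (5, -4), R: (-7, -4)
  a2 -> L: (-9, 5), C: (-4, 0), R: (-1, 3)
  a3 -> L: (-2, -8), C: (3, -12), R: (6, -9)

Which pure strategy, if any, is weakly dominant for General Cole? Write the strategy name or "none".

L vs C: a1: -3>-4, a2: 5>0, a3: -8>-12.
L vs R: a1: -3>-4, a2: 5>3, a3: -8>-9.
L is at least as good as every other strategy against every opponent action, so it is weakly dominant.

L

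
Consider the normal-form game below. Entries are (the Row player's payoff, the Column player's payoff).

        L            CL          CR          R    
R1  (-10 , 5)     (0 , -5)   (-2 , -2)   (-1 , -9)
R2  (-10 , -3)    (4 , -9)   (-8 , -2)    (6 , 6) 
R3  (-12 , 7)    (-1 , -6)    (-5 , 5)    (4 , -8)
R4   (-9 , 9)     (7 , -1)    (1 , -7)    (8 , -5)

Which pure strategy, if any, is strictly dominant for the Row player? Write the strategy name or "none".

R4 vs R1: L: -9>-10, CL: 7>0, CR: 1>-2, R: 8>-1.
R4 vs R2: L: -9>-10, CL: 7>4, CR: 1>-8, R: 8>6.
R4 vs R3: L: -9>-12, CL: 7>-1, CR: 1>-5, R: 8>4.
R4 strictly beats every other strategy against every opponent action, so it is strictly dominant.

R4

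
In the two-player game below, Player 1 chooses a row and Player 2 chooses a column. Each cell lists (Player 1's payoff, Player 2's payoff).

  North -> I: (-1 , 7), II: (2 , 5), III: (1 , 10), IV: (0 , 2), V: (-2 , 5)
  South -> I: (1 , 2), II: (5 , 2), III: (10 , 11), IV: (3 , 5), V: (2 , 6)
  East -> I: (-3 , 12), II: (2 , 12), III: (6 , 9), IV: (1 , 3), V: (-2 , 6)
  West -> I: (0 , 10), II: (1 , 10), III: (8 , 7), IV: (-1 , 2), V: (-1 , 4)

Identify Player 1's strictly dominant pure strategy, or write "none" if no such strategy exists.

South

South vs North: I: 1>-1, II: 5>2, III: 10>1, IV: 3>0, V: 2>-2.
South vs East: I: 1>-3, II: 5>2, III: 10>6, IV: 3>1, V: 2>-2.
South vs West: I: 1>0, II: 5>1, III: 10>8, IV: 3>-1, V: 2>-1.
South strictly beats every other strategy against every opponent action, so it is strictly dominant.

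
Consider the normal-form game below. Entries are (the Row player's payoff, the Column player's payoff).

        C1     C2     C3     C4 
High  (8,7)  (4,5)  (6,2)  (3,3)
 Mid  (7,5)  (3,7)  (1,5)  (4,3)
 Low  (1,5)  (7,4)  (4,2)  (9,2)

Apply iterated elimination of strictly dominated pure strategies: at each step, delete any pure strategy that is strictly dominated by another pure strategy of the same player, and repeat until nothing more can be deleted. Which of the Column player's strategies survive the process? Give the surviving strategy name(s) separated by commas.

The Column player's strategy C3 is strictly dominated by C2 (High: 5>2, Mid: 7>5, Low: 4>2) and is removed.
For the Column player, C1 strictly dominates C4 on the remaining rows (High: 7>3, Mid: 5>3, Low: 5>2); eliminate C4.
Row Mid is eliminated: High beats it against every remaining column (C1: 8>7, C2: 4>3).
The Column player's strategy C2 is strictly dominated by C1 (High: 7>5, Low: 5>4) and is removed.
For the Row player, High strictly dominates Low on the remaining columns (C1: 8>1); eliminate Low.
Among the remaining strategies, none is strictly dominated by another pure strategy of the same player, so the elimination stops.
Surviving strategies — the Row player: {High}; the Column player: {C1}.

C1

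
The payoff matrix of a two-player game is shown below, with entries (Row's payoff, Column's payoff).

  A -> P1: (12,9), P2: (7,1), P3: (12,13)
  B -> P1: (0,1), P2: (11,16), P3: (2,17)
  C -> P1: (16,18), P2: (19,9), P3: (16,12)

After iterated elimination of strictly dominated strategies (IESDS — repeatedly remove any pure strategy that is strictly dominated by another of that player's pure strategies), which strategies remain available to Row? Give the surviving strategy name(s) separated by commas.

C

Row's strategy A is strictly dominated by C (P1: 16>12, P2: 19>7, P3: 16>12) and is removed.
Row's strategy B is strictly dominated by C (P1: 16>0, P2: 19>11, P3: 16>2) and is removed.
Column P2 is eliminated: P1 beats it against every remaining row (C: 18>9).
Column's strategy P3 is strictly dominated by P1 (C: 18>12) and is removed.
Among the remaining strategies, none is strictly dominated by another pure strategy of the same player, so the elimination stops.
Surviving strategies — Row: {C}; Column: {P1}.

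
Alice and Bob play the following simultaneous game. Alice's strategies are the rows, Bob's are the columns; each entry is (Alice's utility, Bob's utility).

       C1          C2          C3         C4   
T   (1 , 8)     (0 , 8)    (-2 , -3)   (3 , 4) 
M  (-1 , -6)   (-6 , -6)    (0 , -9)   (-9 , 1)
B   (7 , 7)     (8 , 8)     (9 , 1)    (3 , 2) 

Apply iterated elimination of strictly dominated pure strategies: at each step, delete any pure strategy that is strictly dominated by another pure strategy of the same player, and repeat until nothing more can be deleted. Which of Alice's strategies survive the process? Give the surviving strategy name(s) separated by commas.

Row M is eliminated: B beats it against every remaining column (C1: 7>-1, C2: 8>-6, C3: 9>0, C4: 3>-9).
For Bob, C1 strictly dominates C3 on the remaining rows (T: 8>-3, B: 7>1); eliminate C3.
Column C4 is eliminated: C1 beats it against every remaining row (T: 8>4, B: 7>2).
Row T is eliminated: B beats it against every remaining column (C1: 7>1, C2: 8>0).
Column C1 is eliminated: C2 beats it against every remaining row (B: 8>7).
Among the remaining strategies, none is strictly dominated by another pure strategy of the same player, so the elimination stops.
Surviving strategies — Alice: {B}; Bob: {C2}.

B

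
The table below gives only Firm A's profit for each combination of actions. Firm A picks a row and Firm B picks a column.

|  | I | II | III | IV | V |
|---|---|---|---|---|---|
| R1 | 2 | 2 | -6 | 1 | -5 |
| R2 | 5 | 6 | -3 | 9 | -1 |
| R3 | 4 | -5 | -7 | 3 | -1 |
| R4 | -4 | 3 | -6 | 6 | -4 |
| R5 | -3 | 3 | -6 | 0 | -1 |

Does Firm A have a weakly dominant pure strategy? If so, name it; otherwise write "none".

R2

R2 vs R1: I: 5>2, II: 6>2, III: -3>-6, IV: 9>1, V: -1>-5.
R2 vs R3: I: 5>4, II: 6>-5, III: -3>-7, IV: 9>3, V: -1=-1.
R2 vs R4: I: 5>-4, II: 6>3, III: -3>-6, IV: 9>6, V: -1>-4.
R2 vs R5: I: 5>-3, II: 6>3, III: -3>-6, IV: 9>0, V: -1=-1.
R2 is at least as good as every other strategy against every opponent action, so it is weakly dominant.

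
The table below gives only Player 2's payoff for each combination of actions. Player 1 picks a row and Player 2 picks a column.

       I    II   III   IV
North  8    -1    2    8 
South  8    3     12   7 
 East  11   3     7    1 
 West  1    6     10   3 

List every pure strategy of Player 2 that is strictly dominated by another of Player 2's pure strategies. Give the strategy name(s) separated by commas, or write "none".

Nothing dominates I: II at North (8>-1); III at North (8>2); IV at North (8=8).
III strictly dominates II — North: 2>-1, South: 12>3, East: 7>3, West: 10>6.
III is not dominated — it holds its own against I at South (12>8); II at North (2>-1); IV at South (12>7).
IV is not dominated — it holds its own against I at North (8=8); II at North (8>-1); III at North (8>2).

II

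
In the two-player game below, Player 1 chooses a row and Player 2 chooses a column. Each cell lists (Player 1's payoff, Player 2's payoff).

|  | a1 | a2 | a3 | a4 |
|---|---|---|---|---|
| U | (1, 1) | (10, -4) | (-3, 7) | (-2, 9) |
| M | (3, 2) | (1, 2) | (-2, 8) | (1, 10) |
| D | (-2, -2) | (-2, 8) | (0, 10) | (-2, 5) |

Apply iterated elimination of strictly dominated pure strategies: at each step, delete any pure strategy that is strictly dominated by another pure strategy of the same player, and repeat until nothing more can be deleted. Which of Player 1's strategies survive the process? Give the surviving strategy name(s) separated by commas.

For Player 2, a3 strictly dominates a1 on the remaining rows (U: 7>1, M: 8>2, D: 10>-2); eliminate a1.
Column a2 is eliminated: a3 beats it against every remaining row (U: 7>-4, M: 8>2, D: 10>8).
Player 1's strategy U is strictly dominated by M (a3: -2>-3, a4: 1>-2) and is removed.
Among the remaining strategies, none is strictly dominated by another pure strategy of the same player, so the elimination stops.
Surviving strategies — Player 1: {M, D}; Player 2: {a3, a4}.

M, D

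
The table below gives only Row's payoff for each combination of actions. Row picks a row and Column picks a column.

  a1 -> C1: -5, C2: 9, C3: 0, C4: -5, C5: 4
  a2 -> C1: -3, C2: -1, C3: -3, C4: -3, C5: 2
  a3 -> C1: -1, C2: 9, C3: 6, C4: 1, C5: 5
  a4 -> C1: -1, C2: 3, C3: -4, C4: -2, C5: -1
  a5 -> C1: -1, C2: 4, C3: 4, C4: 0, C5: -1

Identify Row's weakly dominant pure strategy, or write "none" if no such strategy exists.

a3 vs a1: C1: -1>-5, C2: 9=9, C3: 6>0, C4: 1>-5, C5: 5>4.
a3 vs a2: C1: -1>-3, C2: 9>-1, C3: 6>-3, C4: 1>-3, C5: 5>2.
a3 vs a4: C1: -1=-1, C2: 9>3, C3: 6>-4, C4: 1>-2, C5: 5>-1.
a3 vs a5: C1: -1=-1, C2: 9>4, C3: 6>4, C4: 1>0, C5: 5>-1.
a3 is at least as good as every other strategy against every opponent action, so it is weakly dominant.

a3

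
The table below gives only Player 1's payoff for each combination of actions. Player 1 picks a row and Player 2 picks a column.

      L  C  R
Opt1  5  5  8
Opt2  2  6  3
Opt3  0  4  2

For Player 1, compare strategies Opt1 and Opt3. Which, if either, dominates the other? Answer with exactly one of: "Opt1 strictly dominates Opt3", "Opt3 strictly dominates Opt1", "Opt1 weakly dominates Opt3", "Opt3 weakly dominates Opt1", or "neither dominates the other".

Opt1 strictly dominates Opt3

Opt1's payoffs vs Opt3's, by Player 2's action — L: 5>0, C: 5>4, R: 8>2.
Opt1 gives a strictly higher payoff against each choice by Player 2, so Opt1 strictly dominates Opt3.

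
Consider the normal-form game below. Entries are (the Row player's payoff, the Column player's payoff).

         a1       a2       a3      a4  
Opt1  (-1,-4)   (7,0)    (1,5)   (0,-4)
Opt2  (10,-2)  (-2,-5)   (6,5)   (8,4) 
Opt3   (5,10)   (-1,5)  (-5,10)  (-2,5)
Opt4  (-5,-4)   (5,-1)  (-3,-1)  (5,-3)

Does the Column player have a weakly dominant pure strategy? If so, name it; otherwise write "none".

a3

a3 vs a1: Opt1: 5>-4, Opt2: 5>-2, Opt3: 10=10, Opt4: -1>-4.
a3 vs a2: Opt1: 5>0, Opt2: 5>-5, Opt3: 10>5, Opt4: -1=-1.
a3 vs a4: Opt1: 5>-4, Opt2: 5>4, Opt3: 10>5, Opt4: -1>-3.
a3 is at least as good as every other strategy against every opponent action, so it is weakly dominant.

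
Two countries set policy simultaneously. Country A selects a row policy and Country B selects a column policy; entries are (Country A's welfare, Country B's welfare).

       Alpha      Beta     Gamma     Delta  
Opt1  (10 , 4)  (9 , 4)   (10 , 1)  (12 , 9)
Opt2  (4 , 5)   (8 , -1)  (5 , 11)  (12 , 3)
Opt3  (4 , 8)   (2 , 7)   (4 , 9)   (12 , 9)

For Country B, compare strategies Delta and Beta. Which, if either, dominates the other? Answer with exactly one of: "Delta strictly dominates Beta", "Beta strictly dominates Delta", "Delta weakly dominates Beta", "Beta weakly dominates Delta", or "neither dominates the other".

Delta strictly dominates Beta

Compare Delta to Beta across each opponent action: Opt1: 9>4, Opt2: 3>-1, Opt3: 9>7.
Every comparison favours Delta, so Delta strictly dominates Beta.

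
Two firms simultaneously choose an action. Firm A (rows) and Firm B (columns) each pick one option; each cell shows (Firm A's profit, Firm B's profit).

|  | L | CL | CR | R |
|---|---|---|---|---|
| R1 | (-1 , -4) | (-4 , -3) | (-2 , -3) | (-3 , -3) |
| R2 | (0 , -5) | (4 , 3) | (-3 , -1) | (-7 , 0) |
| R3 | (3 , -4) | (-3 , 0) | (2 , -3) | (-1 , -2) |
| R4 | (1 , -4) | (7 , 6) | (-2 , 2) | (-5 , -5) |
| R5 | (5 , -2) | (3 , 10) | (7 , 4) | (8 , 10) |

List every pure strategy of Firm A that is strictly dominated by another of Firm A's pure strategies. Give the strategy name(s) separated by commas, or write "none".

R1: dominated, since R3 does at least as well everywhere (L: 3>-1, CL: -3>-4, CR: 2>-2, R: -1>-3).
R2 is strictly dominated by R4 (L: 1>0, CL: 7>4, CR: -2>-3, R: -5>-7).
R5 strictly dominates R3 — L: 5>3, CL: 3>-3, CR: 7>2, R: 8>-1.
R4 is not dominated — it holds its own against R1 at L (1>-1); R2 at L (1>0); R3 at CL (7>-3); R5 at CL (7>3).
R5 is not dominated — it holds its own against R1 at L (5>-1); R2 at L (5>0); R3 at L (5>3); R4 at L (5>1).

R1, R2, R3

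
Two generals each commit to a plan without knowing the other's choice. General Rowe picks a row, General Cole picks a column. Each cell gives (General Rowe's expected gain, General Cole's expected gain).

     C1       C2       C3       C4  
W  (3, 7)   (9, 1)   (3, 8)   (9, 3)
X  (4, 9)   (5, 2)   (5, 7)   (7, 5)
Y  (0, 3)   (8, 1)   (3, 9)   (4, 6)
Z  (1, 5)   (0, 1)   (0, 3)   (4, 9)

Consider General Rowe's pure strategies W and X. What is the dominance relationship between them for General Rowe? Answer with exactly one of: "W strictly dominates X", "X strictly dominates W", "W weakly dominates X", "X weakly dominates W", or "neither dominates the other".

W's payoffs vs X's, by General Cole's action — C1: 3<4, C2: 9>5, C3: 3<5, C4: 9>7.
W does better at C2, C4 but worse at C1, C3; neither strategy dominates the other.

neither dominates the other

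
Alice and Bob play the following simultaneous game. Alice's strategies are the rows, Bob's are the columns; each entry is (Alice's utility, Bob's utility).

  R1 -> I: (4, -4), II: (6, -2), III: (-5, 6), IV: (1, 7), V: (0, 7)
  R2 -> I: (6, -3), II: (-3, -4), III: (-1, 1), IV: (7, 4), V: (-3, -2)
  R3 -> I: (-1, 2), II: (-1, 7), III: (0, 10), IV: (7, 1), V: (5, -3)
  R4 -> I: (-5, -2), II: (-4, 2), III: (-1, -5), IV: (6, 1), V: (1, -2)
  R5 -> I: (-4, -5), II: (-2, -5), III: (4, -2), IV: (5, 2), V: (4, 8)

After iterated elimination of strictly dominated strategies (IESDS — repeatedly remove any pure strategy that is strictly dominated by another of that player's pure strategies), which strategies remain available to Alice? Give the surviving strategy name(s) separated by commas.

R2, R3, R5

Row R4 is eliminated: R3 beats it against every remaining column (I: -1>-5, II: -1>-4, III: 0>-1, IV: 7>6, V: 5>1).
For Bob, III strictly dominates I on the remaining rows (R1: 6>-4, R2: 1>-3, R3: 10>2, R5: -2>-5); eliminate I.
For Bob, III strictly dominates II on the remaining rows (R1: 6>-2, R2: 1>-4, R3: 10>7, R5: -2>-5); eliminate II.
Alice's strategy R1 is strictly dominated by R3 (III: 0>-5, IV: 7>1, V: 5>0) and is removed.
Among the remaining strategies, none is strictly dominated by another pure strategy of the same player, so the elimination stops.
Surviving strategies — Alice: {R2, R3, R5}; Bob: {III, IV, V}.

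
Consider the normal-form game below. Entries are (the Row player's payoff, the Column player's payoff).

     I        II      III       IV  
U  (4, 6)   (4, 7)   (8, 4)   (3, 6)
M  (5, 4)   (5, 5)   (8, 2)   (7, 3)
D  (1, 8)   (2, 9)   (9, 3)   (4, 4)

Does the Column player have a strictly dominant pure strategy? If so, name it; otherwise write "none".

II

II vs I: U: 7>6, M: 5>4, D: 9>8.
II vs III: U: 7>4, M: 5>2, D: 9>3.
II vs IV: U: 7>6, M: 5>3, D: 9>4.
II strictly beats every other strategy against every opponent action, so it is strictly dominant.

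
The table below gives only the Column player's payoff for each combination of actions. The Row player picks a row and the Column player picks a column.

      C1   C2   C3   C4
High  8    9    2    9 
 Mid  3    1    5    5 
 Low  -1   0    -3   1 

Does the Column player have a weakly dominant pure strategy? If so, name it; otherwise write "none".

C4 vs C1: High: 9>8, Mid: 5>3, Low: 1>-1.
C4 vs C2: High: 9=9, Mid: 5>1, Low: 1>0.
C4 vs C3: High: 9>2, Mid: 5=5, Low: 1>-3.
C4 is at least as good as every other strategy against every opponent action, so it is weakly dominant.

C4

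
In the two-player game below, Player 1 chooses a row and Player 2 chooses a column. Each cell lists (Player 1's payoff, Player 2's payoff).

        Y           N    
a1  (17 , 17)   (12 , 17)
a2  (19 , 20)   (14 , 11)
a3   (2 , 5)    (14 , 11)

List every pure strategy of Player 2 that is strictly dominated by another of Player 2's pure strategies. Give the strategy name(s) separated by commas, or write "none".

none

Nothing dominates Y: N at a1 (17=17).
N: no other strategy beats it everywhere (Y at a1 (17=17)).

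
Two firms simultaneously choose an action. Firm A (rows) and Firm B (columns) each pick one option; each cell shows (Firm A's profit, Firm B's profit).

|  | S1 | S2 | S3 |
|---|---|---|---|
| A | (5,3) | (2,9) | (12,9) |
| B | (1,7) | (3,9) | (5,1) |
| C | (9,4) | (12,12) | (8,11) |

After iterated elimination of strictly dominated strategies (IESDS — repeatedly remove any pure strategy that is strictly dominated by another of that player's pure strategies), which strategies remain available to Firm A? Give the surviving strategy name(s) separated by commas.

A, C

Row B is eliminated: C beats it against every remaining column (S1: 9>1, S2: 12>3, S3: 8>5).
Column S1 is eliminated: S2 beats it against every remaining row (A: 9>3, C: 12>4).
Among the remaining strategies, none is strictly dominated by another pure strategy of the same player, so the elimination stops.
Surviving strategies — Firm A: {A, C}; Firm B: {S2, S3}.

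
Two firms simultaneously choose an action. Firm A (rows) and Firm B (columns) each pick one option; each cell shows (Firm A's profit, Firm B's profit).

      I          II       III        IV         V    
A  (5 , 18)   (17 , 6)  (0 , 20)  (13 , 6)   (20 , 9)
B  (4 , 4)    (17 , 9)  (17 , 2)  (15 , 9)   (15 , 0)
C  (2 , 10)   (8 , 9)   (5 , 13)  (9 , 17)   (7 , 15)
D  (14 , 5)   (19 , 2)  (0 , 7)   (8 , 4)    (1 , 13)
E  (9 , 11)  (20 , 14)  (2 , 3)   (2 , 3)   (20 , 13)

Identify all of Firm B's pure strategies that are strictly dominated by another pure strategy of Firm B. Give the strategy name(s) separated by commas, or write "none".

I: no other strategy beats it everywhere (II at A (18>6); III at B (4>2); IV at A (18>6); V at A (18>9)).
II: no other strategy beats it everywhere (I at B (9>4); III at B (9>2); IV at A (6=6); V at B (9>0)).
III: no other strategy beats it everywhere (I at A (20>18); II at A (20>6); IV at A (20>6); V at A (20>9)).
IV: no other strategy beats it everywhere (I at B (9>4); II at A (6=6); III at B (9>2); V at B (9>0)).
V: no other strategy beats it everywhere (I at C (15>10); II at A (9>6); III at C (15>13); IV at A (9>6)).

none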